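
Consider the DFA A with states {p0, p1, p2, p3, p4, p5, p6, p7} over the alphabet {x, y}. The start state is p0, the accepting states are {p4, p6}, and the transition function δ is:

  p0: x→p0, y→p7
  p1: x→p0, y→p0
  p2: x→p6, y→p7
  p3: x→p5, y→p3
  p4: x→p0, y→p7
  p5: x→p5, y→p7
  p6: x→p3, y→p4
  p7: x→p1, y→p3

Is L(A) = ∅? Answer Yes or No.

Yes

The states reachable from the start state are {p0, p1, p3, p5, p7}.
None of the accepting states {p4, p6} is reachable, so no string is accepted and L(A) = ∅.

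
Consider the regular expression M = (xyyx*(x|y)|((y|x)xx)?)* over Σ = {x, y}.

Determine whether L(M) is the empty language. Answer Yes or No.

No

The empty string ε matches the expression, so it belongs to L(M).
Since L(M) contains at least one string, it is not empty.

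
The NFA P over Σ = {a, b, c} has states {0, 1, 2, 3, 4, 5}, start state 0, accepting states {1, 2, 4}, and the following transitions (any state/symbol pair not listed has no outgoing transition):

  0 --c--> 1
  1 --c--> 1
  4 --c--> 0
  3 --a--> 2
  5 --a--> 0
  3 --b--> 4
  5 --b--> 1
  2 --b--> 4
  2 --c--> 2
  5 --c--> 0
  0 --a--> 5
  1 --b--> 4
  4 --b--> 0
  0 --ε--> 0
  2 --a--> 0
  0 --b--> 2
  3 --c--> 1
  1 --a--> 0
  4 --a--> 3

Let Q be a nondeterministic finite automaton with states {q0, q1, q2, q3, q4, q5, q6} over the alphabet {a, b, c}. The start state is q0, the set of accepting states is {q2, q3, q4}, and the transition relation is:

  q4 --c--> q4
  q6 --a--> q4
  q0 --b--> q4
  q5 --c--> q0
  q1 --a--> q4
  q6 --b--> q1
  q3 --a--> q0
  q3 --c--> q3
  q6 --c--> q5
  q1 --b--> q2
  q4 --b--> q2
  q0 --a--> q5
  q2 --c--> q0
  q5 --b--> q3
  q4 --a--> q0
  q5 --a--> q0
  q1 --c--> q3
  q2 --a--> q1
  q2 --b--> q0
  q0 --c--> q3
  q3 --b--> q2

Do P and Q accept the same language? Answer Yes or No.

Yes

Exploring the product automaton P × Q from the start pair (0, q0), following both machines on each input symbol, reaches 6 state pairs: (0, q0), (5, q5), (2, q4), (1, q3), (4, q2), (3, q1).
P accepts in {1, 2, 4} and Q accepts in {q2, q3, q4}. In every reachable pair the two components are either both accepting — (2, q4), (1, q3), (4, q2) — or both non-accepting, so no string is accepted by exactly one of the machines: L(P) \ L(Q) and L(Q) \ L(P) are both empty.
Hence every string is accepted by P iff it is accepted by Q, and the two languages coincide.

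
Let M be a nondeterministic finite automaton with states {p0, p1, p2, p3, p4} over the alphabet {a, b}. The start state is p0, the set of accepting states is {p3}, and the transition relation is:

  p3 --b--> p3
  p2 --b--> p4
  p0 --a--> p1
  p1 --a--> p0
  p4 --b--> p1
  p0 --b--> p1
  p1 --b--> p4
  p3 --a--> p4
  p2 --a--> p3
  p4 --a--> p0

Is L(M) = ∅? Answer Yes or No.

Yes

The states reachable from the start state are {p0, p1, p4}.
None of the accepting states {p3} is reachable, so no string is accepted and L(M) = ∅.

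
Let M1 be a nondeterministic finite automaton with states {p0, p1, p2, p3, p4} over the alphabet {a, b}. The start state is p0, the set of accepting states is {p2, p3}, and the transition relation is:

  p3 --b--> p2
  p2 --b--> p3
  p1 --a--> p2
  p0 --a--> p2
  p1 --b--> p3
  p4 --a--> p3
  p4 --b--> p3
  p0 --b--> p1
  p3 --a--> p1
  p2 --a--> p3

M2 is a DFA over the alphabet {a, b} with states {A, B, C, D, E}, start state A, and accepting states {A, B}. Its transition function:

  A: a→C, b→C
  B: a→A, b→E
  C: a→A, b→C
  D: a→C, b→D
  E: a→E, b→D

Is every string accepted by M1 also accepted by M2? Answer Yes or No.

The string a is in L(M1) but not in L(M2).
So L(M1) ⊄ L(M2).

No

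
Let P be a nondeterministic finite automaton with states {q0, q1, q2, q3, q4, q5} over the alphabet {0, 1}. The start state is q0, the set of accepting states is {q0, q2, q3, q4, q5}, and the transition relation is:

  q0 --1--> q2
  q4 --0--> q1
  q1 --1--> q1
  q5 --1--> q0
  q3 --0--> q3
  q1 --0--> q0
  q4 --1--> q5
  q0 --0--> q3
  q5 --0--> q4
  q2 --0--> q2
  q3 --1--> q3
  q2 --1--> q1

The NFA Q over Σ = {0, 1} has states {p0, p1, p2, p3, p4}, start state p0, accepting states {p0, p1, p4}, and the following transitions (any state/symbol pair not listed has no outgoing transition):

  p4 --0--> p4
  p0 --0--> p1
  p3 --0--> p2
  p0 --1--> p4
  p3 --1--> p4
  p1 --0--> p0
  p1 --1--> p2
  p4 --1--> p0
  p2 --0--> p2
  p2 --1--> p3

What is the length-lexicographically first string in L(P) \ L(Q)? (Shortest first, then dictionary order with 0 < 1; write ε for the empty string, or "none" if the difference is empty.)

The string 01 is accepted by P but not by Q.
No shorter string lies in the difference, and 01 is the lexicographically first length-2 string in L(P) \ L(Q).

01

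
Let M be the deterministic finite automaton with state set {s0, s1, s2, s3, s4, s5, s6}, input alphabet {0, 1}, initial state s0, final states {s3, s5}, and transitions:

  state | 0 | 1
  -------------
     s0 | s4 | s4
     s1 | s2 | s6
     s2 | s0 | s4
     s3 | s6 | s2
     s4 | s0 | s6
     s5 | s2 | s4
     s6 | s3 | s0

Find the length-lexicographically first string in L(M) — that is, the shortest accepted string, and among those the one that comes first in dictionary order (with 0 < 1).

010

A breadth-first search from s0 reaches an accepting state first via the path s0 → s4 → s6 → s3 on input 010.
No string of length < 3 is accepted (BFS exhausts all shorter strings without reaching an accepting state), and 010 is the lexicographically least accepting string of length 3.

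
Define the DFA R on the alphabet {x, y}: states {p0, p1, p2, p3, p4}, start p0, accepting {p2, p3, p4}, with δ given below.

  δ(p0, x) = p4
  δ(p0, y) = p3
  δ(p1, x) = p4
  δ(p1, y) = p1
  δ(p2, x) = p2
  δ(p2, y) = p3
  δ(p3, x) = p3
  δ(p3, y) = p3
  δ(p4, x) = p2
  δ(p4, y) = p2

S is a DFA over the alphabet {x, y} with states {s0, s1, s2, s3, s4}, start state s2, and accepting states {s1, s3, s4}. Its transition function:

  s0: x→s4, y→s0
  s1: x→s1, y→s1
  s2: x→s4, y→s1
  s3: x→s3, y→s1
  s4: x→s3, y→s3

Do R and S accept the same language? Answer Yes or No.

Yes

Exploring the product automaton R × S from the start pair (p0, s2), following both machines on each input symbol, reaches 4 state pairs: (p0, s2), (p4, s4), (p3, s1), (p2, s3).
R accepts in {p2, p3, p4} and S accepts in {s1, s3, s4}. In every reachable pair the two components are either both accepting — (p4, s4), (p3, s1), (p2, s3) — or both non-accepting, so no string is accepted by exactly one of the machines: L(R) \ L(S) and L(S) \ L(R) are both empty.
Hence every string is accepted by R iff it is accepted by S, and the two languages coincide.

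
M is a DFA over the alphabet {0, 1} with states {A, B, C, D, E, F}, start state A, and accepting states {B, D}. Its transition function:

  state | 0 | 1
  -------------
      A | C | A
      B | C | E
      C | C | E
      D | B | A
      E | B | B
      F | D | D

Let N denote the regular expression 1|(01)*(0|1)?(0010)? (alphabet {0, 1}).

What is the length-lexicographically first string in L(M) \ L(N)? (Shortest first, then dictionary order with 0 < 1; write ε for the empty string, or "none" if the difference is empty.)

The string 0011 is accepted by M but not by N.
No shorter string lies in the difference, and 0011 is the lexicographically first length-4 string in L(M) \ L(N).

0011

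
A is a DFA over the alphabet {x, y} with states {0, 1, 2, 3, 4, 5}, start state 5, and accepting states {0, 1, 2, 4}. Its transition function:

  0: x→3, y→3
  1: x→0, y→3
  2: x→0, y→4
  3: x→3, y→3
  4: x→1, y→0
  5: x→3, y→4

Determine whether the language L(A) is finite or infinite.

The useful states (reachable from 5 and able to reach an accepting state) are {0, 1, 4, 5}.
Restricted to these states the transition graph has no cycle, so every accepting path has bounded length and L is finite.

finite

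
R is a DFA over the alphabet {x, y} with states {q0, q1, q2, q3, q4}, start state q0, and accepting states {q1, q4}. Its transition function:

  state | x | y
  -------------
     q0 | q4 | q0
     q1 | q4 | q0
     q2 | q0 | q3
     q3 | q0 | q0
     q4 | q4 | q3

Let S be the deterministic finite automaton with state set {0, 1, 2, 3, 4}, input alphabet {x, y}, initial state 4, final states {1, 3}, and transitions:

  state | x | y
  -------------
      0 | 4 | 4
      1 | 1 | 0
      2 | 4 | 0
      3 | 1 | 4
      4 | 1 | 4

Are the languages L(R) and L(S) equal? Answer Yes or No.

Yes

Exploring the product automaton R × S from the start pair (q0, 4), following both machines on each input symbol, reaches 3 state pairs: (q0, 4), (q4, 1), (q3, 0).
R accepts in {q1, q4} and S accepts in {1, 3}. In every reachable pair the two components are either both accepting — (q4, 1) — or both non-accepting, so no string is accepted by exactly one of the machines: L(R) \ L(S) and L(S) \ L(R) are both empty.
Hence every string is accepted by R iff it is accepted by S, and the two languages coincide.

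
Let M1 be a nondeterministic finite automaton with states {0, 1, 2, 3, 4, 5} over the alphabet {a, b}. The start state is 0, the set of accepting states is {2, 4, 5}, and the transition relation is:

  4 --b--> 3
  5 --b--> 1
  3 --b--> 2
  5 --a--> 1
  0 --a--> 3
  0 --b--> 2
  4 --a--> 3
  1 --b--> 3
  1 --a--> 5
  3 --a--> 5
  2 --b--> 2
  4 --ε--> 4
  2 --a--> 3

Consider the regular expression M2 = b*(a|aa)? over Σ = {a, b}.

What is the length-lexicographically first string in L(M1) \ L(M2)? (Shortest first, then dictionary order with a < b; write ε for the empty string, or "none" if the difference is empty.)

ab

The string ab is accepted by M1 but not by M2.
No shorter string lies in the difference, and ab is the lexicographically first length-2 string in L(M1) \ L(M2).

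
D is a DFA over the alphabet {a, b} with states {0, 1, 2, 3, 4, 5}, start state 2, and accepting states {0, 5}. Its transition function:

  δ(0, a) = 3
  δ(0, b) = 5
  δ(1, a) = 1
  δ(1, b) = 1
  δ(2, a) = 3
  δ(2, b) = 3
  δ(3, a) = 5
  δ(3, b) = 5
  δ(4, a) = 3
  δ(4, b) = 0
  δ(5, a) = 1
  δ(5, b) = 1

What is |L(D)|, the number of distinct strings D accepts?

The useful subgraph on states {2, 3, 5} is acyclic, so L(D) is finite; the longest accepting path visits 3 useful states, giving maximum string length 2.
Counting accepting paths from 2 by length: 4 of length 2. Total 4.

4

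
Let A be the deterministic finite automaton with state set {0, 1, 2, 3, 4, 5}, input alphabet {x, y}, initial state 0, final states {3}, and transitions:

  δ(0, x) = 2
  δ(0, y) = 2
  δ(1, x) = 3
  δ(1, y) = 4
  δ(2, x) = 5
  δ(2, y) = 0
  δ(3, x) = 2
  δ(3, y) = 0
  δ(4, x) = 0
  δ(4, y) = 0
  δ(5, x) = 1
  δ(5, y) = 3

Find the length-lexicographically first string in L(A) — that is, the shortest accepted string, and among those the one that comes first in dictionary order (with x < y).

A breadth-first search from 0 reaches an accepting state first via the path 0 → 2 → 5 → 3 on input xxy.
No string of length < 3 is accepted (BFS exhausts all shorter strings without reaching an accepting state), and xxy is the lexicographically least accepting string of length 3.

xxy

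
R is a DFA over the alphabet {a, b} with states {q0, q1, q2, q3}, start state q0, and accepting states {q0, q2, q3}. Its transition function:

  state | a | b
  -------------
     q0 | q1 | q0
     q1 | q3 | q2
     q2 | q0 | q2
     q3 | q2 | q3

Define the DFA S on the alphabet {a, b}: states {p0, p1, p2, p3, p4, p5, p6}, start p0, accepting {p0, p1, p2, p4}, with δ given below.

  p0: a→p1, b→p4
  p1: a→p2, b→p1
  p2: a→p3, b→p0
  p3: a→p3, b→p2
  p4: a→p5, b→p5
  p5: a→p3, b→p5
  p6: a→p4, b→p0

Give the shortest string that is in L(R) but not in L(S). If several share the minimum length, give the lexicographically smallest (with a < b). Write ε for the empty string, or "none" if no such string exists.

bb

The string bb is accepted by R but not by S.
No shorter string lies in the difference, and bb is the lexicographically first length-2 string in L(R) \ L(S).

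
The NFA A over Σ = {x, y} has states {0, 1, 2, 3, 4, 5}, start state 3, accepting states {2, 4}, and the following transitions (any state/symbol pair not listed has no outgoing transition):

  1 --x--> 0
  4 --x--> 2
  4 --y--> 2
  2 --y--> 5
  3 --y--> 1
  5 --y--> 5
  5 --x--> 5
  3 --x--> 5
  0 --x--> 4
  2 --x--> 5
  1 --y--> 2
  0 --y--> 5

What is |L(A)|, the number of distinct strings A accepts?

The useful subgraph on states {0, 1, 2, 3, 4} is acyclic, so L(A) is finite; the longest accepting path visits 5 useful states, giving maximum string length 4.
Counting accepting paths from 3 by length: 1 of length 2, 1 of length 3, 2 of length 4. Total 4.

4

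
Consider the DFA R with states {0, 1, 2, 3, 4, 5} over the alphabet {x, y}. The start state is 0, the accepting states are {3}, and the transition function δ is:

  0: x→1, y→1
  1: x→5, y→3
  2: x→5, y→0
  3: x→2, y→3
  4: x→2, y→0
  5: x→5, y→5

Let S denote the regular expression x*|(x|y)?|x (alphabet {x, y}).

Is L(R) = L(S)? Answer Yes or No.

The string xy is accepted by R but rejected by S.
So L(R) ≠ L(S).

No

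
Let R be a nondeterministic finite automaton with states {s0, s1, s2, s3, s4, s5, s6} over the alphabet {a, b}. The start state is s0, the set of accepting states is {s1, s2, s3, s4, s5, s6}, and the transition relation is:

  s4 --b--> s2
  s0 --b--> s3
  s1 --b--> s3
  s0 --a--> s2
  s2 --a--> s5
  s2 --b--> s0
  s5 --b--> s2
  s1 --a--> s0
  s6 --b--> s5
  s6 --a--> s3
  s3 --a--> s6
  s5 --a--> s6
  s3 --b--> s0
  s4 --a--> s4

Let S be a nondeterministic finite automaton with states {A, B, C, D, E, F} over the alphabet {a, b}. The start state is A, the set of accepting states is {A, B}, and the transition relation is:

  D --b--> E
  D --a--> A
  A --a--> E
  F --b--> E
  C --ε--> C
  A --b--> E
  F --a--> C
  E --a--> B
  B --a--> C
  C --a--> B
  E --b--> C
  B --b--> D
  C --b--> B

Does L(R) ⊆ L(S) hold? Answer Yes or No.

No

The string a is in L(R) but not in L(S).
So L(R) ⊄ L(S).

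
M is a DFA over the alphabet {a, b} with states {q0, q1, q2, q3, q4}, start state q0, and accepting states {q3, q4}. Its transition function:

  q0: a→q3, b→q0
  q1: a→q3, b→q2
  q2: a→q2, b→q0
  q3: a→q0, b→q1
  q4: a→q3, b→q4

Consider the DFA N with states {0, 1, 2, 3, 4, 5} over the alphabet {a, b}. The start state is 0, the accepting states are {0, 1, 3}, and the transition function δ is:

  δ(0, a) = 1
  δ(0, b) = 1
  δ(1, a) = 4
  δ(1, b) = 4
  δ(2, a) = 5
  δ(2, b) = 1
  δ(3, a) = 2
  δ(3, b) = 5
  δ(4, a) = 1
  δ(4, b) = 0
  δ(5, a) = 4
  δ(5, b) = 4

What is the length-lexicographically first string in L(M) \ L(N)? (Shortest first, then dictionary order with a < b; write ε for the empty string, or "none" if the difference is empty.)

The string ba is accepted by M but not by N.
No shorter string lies in the difference, and ba is the lexicographically first length-2 string in L(M) \ L(N).

ba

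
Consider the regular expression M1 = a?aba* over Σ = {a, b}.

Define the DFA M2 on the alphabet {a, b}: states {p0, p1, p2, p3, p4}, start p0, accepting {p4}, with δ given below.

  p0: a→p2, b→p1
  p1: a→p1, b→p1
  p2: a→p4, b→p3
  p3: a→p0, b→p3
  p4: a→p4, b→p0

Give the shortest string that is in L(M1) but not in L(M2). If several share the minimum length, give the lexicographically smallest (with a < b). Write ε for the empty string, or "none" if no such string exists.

The string ab is accepted by M1 but not by M2.
No shorter string lies in the difference, and ab is the lexicographically first length-2 string in L(M1) \ L(M2).

ab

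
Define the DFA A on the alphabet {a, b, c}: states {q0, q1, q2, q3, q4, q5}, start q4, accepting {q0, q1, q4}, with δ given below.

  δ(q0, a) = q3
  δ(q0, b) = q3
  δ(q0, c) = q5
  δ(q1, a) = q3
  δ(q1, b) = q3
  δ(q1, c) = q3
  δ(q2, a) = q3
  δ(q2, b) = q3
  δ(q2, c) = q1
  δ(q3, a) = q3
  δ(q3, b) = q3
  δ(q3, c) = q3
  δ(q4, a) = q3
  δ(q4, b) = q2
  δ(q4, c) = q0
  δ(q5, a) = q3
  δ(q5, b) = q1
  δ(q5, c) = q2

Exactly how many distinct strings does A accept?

The useful subgraph on states {q0, q1, q2, q4, q5} is acyclic, so L(A) is finite; the longest accepting path visits 5 useful states, giving maximum string length 4.
Counting accepting paths from q4 by length: 1 of length 0, 1 of length 1, 1 of length 2, 1 of length 3, 1 of length 4. Total 5.

5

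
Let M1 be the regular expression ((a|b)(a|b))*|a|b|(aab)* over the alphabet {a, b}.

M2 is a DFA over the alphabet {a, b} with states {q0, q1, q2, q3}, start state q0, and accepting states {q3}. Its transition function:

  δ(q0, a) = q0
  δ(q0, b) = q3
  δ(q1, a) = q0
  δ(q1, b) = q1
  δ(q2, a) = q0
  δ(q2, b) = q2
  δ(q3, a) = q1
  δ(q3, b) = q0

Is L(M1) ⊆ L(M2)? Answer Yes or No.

No

The empty string ε is in L(M1) but not in L(M2).
So L(M1) ⊄ L(M2).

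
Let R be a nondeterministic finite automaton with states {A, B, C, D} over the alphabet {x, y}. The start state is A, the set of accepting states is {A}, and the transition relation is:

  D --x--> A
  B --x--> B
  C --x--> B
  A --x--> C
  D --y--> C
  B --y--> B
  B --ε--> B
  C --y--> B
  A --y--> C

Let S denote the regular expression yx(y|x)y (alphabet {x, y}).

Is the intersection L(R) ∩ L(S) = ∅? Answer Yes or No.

Yes

Converting the expression S to a DFA (subset construction, then merging equivalent states) gives the minimal DFA with states {s0, s1, s2, s3, s4, s5}, start state s0, accepting states {s5} and transitions s0: x→s1, y→s2; s1: x→s1, y→s1; s2: x→s3, y→s1; s3: x→s4, y→s4; s4: x→s1, y→s5; s5: x→s1, y→s1.
Exploring the product automaton R × S from the start pair (A, s0), following both machines on each input symbol, reaches 7 state pairs: (A, s0), (C, s1), (C, s2), (B, s1), (B, s3), (B, s4), (B, s5).
R accepts in {A} and S accepts in {s5}; no reachable pair has both components accepting, so no string drives both machines to acceptance simultaneously and L(R) ∩ L(S) = ∅.
So no string is accepted by both, and the intersection is empty.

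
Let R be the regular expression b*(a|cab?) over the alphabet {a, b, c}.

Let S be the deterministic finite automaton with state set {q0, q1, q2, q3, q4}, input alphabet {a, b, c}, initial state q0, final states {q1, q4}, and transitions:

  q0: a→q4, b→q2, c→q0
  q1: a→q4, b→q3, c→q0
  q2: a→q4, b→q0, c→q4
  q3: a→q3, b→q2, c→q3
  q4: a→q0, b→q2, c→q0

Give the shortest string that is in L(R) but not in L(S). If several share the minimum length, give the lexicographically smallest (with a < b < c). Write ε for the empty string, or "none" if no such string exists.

The string bca is accepted by R but not by S.
No shorter string lies in the difference, and bca is the lexicographically first length-3 string in L(R) \ L(S).

bca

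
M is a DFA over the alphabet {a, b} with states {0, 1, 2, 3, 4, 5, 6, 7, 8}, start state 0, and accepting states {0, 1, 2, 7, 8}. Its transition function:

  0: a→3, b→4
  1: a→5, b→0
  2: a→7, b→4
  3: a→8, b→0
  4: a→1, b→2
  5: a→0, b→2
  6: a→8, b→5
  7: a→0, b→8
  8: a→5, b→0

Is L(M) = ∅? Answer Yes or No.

The empty string ε is accepted: the run 0 ends in the accepting state 0.
Since at least one string is accepted, L(M) is not empty.

No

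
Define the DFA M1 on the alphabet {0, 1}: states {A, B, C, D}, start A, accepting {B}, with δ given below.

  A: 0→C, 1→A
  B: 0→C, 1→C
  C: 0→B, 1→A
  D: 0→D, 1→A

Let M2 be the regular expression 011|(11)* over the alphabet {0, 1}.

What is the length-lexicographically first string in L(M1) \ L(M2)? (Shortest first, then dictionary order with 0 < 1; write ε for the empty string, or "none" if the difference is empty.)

00

The string 00 is accepted by M1 but not by M2.
No shorter string lies in the difference, and 00 is the lexicographically first length-2 string in L(M1) \ L(M2).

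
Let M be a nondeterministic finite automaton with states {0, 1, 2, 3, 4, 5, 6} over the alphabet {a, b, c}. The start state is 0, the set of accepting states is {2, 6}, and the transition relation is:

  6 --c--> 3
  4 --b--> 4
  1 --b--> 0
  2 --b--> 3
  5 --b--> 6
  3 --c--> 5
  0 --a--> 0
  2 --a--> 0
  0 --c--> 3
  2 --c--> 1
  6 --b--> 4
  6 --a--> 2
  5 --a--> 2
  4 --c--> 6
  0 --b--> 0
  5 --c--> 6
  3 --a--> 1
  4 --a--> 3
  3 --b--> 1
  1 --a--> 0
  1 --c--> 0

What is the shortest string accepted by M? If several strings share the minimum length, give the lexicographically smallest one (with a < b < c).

A breadth-first search from 0 reaches an accepting state first via the path 0 → 3 → 5 → 2 on input cca.
No string of length < 3 is accepted (BFS exhausts all shorter strings without reaching an accepting state), and cca is the lexicographically least accepting string of length 3.

cca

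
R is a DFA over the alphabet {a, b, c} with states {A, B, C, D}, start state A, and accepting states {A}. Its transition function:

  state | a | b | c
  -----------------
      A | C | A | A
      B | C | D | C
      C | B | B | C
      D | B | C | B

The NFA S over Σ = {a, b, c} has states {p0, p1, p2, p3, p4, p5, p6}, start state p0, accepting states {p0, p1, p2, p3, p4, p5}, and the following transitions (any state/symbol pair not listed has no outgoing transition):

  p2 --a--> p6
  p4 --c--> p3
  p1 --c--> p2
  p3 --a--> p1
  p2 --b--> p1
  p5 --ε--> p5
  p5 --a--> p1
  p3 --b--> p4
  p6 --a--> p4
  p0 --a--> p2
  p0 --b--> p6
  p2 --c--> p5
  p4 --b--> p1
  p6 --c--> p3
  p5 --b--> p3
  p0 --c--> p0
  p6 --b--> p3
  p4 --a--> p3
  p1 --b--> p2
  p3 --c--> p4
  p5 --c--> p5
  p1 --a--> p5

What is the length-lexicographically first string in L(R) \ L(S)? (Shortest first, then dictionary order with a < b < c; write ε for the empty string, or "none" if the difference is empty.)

The string b is accepted by R but not by S.
No shorter string lies in the difference, and b is the lexicographically first length-1 string in L(R) \ L(S).

b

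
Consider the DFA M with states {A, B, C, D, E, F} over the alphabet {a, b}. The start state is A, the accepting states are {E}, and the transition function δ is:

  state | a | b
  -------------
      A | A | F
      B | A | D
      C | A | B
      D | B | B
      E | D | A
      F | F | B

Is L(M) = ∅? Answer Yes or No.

The states reachable from the start state are {A, B, D, F}.
None of the accepting states {E} is reachable, so no string is accepted and L(M) = ∅.

Yes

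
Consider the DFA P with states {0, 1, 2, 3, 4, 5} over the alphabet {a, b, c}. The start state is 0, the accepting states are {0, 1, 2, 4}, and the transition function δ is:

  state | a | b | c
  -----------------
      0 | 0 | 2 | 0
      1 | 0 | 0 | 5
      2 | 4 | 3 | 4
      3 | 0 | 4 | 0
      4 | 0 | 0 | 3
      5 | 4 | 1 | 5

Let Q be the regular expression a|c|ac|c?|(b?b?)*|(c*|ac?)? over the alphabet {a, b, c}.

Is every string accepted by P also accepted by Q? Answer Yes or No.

The string aa is in L(P) but not in L(Q).
So L(P) ⊄ L(Q).

No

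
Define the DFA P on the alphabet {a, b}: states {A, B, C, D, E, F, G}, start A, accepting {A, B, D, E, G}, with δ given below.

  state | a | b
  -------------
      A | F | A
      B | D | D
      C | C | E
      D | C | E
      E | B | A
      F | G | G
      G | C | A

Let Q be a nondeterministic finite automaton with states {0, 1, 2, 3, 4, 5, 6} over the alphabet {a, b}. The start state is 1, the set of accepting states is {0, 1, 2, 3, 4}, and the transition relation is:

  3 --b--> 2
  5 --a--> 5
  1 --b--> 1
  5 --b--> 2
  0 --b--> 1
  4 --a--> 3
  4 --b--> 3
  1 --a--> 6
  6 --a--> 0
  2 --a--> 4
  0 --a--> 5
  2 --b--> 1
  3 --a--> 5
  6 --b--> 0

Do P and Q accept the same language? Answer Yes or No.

Exploring the product automaton P × Q from the start pair (A, 1), following both machines on each input symbol, reaches 7 state pairs: (A, 1), (F, 6), (G, 0), (C, 5), (E, 2), (B, 4), (D, 3).
P accepts in {A, B, D, E, G} and Q accepts in {0, 1, 2, 3, 4}. In every reachable pair the two components are either both accepting — (A, 1), (G, 0), (E, 2), (B, 4), (D, 3) — or both non-accepting, so no string is accepted by exactly one of the machines: L(P) \ L(Q) and L(Q) \ L(P) are both empty.
Hence every string is accepted by P iff it is accepted by Q, and the two languages coincide.

Yes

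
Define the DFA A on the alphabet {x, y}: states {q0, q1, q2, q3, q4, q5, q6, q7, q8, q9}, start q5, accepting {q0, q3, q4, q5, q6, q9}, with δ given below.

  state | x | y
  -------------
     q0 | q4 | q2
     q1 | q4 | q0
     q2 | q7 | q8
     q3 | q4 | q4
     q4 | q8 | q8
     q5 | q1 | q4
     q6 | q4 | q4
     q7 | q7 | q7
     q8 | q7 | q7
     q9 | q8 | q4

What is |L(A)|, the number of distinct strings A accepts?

The useful subgraph on states {q0, q1, q4, q5} is acyclic, so L(A) is finite; the longest accepting path visits 4 useful states, giving maximum string length 3.
Counting accepting paths from q5 by length: 1 of length 0, 1 of length 1, 2 of length 2, 1 of length 3. Total 5.

5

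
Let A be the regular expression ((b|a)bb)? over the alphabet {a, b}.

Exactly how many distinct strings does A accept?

3

The expression has no Kleene star, so L(A) is finite. Expanding the alternatives gives {ε, abb, bbb}.
That is 1 of length 0, 2 of length 3: 3 strings in all.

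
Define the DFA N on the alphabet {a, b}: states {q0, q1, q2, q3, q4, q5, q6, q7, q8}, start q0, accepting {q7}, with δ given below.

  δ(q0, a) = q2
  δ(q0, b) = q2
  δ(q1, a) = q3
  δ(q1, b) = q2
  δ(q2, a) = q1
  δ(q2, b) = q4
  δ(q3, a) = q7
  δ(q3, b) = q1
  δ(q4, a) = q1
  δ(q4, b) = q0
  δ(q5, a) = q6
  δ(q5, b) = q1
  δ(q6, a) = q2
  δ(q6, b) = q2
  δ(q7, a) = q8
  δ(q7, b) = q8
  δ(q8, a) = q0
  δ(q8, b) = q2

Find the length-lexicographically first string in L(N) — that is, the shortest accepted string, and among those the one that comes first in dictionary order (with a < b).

A breadth-first search from q0 reaches an accepting state first via the path q0 → q2 → q1 → q3 → q7 on input aaaa.
No string of length < 4 is accepted (BFS exhausts all shorter strings without reaching an accepting state), and aaaa is the lexicographically least accepting string of length 4.

aaaa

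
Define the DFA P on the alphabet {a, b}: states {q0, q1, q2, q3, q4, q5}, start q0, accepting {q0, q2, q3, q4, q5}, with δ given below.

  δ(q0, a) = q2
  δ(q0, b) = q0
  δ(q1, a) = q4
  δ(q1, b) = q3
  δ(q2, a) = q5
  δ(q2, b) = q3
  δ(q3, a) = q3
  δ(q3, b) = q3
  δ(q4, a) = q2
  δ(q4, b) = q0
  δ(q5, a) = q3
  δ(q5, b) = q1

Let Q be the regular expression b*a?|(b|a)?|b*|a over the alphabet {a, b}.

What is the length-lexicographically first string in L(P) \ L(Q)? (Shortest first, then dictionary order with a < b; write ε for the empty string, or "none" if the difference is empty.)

aa

The string aa is accepted by P but not by Q.
No shorter string lies in the difference, and aa is the lexicographically first length-2 string in L(P) \ L(Q).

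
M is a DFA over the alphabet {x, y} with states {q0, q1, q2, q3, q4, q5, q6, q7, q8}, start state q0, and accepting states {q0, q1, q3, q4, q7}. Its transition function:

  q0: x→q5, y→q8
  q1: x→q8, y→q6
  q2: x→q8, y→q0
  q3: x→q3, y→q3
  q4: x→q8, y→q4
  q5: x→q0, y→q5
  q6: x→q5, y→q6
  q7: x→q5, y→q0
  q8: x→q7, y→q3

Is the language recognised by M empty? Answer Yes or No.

No

The empty string ε is accepted: the run q0 ends in the accepting state q0.
Since at least one string is accepted, L(M) is not empty.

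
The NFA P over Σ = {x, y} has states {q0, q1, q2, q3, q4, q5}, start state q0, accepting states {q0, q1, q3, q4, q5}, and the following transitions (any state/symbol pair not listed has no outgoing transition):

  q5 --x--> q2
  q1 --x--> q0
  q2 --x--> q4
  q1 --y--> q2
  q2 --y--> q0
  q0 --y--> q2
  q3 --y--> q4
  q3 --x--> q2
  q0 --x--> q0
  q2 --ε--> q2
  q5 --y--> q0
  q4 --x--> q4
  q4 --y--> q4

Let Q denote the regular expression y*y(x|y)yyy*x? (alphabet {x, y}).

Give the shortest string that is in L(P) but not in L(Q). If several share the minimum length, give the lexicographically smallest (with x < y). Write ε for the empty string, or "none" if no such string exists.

ε

The empty string ε is accepted by P but not by Q.
Since ε is the unique shortest string, it is the required witness.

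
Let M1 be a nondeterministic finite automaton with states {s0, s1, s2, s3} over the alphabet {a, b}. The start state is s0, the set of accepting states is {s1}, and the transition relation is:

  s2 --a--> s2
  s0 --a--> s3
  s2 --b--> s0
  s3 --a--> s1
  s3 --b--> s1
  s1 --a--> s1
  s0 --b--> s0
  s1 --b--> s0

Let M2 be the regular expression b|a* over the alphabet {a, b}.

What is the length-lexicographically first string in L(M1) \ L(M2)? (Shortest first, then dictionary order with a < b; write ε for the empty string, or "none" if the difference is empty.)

The string ab is accepted by M1 but not by M2.
No shorter string lies in the difference, and ab is the lexicographically first length-2 string in L(M1) \ L(M2).

ab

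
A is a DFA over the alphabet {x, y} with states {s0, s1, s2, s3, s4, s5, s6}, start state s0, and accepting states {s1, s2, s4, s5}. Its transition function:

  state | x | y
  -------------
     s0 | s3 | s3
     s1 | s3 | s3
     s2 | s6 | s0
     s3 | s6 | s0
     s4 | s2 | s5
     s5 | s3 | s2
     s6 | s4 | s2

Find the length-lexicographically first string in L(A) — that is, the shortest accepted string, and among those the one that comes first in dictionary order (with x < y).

xxx

A breadth-first search from s0 reaches an accepting state first via the path s0 → s3 → s6 → s4 on input xxx.
No string of length < 3 is accepted (BFS exhausts all shorter strings without reaching an accepting state), and xxx is the lexicographically least accepting string of length 3.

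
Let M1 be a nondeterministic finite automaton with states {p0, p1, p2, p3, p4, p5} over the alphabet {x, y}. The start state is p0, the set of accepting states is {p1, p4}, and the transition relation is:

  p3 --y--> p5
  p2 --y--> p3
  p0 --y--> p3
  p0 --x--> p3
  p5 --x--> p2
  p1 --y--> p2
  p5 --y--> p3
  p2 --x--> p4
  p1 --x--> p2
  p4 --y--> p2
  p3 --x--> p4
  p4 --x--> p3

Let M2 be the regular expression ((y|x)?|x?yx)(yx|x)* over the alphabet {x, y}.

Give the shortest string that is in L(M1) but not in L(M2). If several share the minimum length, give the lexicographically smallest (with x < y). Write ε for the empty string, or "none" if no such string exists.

xyyx

The string xyyx is accepted by M1 but not by M2.
No shorter string lies in the difference, and xyyx is the lexicographically first length-4 string in L(M1) \ L(M2).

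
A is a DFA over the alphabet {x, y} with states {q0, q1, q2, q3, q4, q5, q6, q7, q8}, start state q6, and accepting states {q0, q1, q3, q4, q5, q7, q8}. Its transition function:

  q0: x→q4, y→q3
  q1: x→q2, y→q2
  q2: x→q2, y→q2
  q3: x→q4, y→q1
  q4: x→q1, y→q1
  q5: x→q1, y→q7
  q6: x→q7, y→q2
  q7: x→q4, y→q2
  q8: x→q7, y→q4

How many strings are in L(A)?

The useful subgraph on states {q1, q4, q6, q7} is acyclic, so L(A) is finite; the longest accepting path visits 4 useful states, giving maximum string length 3.
Counting accepting paths from q6 by length: 1 of length 1, 1 of length 2, 2 of length 3. Total 4.

4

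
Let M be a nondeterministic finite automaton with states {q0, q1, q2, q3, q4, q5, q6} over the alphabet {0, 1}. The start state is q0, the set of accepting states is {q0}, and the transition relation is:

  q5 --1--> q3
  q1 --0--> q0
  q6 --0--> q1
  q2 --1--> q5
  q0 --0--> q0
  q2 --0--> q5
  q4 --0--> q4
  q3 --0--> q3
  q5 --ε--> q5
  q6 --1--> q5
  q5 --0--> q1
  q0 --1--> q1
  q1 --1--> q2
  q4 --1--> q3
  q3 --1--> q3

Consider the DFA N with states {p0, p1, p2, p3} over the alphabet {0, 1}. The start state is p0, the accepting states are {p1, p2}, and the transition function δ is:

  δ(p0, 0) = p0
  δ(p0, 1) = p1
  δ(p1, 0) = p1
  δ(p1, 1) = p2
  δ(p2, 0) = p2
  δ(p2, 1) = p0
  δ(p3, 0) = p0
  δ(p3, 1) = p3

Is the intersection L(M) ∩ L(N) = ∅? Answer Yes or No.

The string 10 is accepted by both M and N.
Hence L(M) ∩ L(N) ≠ ∅.

No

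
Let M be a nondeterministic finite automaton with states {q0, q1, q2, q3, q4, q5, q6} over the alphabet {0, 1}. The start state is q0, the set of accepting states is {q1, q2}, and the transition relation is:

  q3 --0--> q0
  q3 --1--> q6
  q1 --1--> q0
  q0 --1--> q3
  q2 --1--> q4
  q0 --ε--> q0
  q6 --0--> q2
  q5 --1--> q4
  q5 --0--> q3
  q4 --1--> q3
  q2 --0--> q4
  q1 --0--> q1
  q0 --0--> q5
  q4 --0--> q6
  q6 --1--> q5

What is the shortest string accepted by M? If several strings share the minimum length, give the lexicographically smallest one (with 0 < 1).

110

A breadth-first search from q0 reaches an accepting state first via the path q0 → q3 → q6 → q2 on input 110.
No string of length < 3 is accepted (BFS exhausts all shorter strings without reaching an accepting state), and 110 is the lexicographically least accepting string of length 3.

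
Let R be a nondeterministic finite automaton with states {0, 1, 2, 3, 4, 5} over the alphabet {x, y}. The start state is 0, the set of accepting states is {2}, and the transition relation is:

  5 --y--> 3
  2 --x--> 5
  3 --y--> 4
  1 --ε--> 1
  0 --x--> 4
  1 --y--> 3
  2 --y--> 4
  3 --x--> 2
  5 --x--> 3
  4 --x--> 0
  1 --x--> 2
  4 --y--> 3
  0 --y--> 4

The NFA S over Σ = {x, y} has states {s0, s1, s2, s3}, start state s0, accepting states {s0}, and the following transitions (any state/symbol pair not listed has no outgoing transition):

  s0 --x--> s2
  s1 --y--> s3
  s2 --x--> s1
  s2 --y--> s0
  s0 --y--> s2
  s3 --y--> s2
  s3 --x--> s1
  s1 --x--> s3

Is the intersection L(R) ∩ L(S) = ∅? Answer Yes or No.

Exploring the product automaton R × S from the start pair (0, s0), following both machines on each input symbol, reaches 17 state pairs: (0, s0), (4, s2), (0, s1), (3, s0), (4, s3), (2, s2), (3, s2), (5, s1), (4, s0), (2, s1), (3, s3), (0, s2), (5, s3), (4, s1), (3, s1), (0, s3), (2, s3).
R accepts in {2} and S accepts in {s0}; no reachable pair has both components accepting, so no string drives both machines to acceptance simultaneously and L(R) ∩ L(S) = ∅.
So no string is accepted by both, and the intersection is empty.

Yes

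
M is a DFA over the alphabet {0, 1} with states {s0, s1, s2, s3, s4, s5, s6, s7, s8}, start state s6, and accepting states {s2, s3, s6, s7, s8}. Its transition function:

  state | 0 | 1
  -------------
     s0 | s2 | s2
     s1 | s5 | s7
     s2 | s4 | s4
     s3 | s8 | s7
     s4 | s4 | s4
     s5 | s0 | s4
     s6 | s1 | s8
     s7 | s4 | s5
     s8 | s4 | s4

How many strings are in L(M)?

7

The useful subgraph on states {s0, s1, s2, s5, s6, s7, s8} is acyclic, so L(M) is finite; the longest accepting path visits 6 useful states, giving maximum string length 5.
Counting accepting paths from s6 by length: 1 of length 0, 1 of length 1, 1 of length 2, 2 of length 4, 2 of length 5. Total 7.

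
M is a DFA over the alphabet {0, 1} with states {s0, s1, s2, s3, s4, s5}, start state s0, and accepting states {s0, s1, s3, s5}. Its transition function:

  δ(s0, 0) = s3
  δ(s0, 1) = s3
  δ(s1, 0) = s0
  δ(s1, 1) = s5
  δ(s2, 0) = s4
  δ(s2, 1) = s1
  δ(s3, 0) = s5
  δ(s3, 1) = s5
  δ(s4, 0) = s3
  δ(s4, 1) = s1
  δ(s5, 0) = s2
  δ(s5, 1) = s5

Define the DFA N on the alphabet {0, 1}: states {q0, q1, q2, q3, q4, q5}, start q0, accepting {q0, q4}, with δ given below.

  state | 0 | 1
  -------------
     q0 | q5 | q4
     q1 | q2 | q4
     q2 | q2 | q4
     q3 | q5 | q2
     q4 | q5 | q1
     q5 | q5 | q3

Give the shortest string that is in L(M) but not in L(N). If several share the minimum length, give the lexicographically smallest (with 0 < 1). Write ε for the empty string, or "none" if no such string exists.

0

The string 0 is accepted by M but not by N.
No shorter string lies in the difference, and 0 is the lexicographically first length-1 string in L(M) \ L(N).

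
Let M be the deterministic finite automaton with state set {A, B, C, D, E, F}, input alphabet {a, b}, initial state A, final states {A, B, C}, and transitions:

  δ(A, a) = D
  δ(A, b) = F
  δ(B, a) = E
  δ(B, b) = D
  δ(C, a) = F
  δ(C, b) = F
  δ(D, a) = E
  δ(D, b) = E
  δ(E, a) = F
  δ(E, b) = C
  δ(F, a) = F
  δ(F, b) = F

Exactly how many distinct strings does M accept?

3

The useful subgraph on states {A, C, D, E} is acyclic, so L(M) is finite; the longest accepting path visits 4 useful states, giving maximum string length 3.
Counting accepting paths from A by length: 1 of length 0, 2 of length 3. Total 3.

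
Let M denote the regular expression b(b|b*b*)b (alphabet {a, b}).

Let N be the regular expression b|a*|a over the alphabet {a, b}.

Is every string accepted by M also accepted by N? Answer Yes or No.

No

The string bb is in L(M) but not in L(N).
So L(M) ⊄ L(N).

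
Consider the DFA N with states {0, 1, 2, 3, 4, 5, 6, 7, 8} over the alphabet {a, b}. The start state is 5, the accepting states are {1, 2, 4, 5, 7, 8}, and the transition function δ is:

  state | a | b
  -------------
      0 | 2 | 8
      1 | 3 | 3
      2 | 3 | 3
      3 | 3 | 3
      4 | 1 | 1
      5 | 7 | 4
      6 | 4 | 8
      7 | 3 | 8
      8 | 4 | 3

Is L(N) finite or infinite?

The useful states (reachable from 5 and able to reach an accepting state) are {1, 4, 5, 7, 8}.
Restricted to these states the transition graph has no cycle, so every accepting path has bounded length and L is finite.

finite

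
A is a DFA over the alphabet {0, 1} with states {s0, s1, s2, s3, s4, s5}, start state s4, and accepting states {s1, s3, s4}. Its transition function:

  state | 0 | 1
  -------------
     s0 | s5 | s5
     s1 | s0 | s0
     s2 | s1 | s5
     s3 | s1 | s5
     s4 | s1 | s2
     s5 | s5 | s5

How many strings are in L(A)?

3

The useful subgraph on states {s1, s2, s4} is acyclic, so L(A) is finite; the longest accepting path visits 3 useful states, giving maximum string length 2.
Counting accepting paths from s4 by length: 1 of length 0, 1 of length 1, 1 of length 2. Total 3.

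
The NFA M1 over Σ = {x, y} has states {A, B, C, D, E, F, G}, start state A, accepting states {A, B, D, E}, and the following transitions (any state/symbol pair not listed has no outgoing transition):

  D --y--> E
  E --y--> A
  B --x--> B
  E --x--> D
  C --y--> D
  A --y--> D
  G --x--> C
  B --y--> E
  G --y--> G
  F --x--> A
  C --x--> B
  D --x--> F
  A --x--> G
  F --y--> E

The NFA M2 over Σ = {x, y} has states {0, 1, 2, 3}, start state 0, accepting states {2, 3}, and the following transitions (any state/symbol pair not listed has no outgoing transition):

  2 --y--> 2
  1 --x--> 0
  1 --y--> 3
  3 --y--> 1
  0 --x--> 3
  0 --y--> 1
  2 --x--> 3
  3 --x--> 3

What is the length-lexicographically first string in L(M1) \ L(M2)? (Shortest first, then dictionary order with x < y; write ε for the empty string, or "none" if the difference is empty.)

The empty string ε is accepted by M1 but not by M2.
Since ε is the unique shortest string, it is the required witness.

ε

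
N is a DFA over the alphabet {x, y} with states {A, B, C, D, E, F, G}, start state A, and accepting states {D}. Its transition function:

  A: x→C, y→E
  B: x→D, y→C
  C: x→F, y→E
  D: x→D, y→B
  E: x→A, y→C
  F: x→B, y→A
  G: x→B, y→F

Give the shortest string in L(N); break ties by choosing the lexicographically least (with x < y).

xxxx

A breadth-first search from A reaches an accepting state first via the path A → C → F → B → D on input xxxx.
No string of length < 4 is accepted (BFS exhausts all shorter strings without reaching an accepting state), and xxxx is the lexicographically least accepting string of length 4.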